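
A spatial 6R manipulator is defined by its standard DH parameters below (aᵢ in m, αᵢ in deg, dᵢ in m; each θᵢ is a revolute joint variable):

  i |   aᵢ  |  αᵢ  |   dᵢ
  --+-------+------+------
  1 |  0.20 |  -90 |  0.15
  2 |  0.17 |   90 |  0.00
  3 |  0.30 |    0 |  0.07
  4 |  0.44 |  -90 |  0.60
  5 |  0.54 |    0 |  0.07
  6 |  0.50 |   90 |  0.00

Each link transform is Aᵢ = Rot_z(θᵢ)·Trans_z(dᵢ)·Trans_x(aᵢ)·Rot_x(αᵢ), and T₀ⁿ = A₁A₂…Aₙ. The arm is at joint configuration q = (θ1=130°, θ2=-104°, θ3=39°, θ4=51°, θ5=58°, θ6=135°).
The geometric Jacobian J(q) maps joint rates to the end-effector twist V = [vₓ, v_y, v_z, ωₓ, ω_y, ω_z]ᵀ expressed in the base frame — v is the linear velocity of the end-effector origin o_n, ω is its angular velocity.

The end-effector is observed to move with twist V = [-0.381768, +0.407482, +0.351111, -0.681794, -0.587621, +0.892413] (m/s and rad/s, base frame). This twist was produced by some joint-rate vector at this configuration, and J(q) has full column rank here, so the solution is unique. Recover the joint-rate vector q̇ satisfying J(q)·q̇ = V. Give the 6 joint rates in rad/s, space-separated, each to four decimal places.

0.1420 0.9000 0.7500 -0.9200 0.1010 -0.8320

o_n = [-0.2020, -0.4247, 0.3947]
J₁: ẑ×o_n = [0.4247, -0.2020, 0.0000], ω = ẑ
J2: z=[-0.7660, -0.6428, 0.0000] o=[-0.1286, 0.1532, 0.1500] → [-0.1573, 0.1875, 0.3955, -0.7660, -0.6428, 0.0000]
J3: z=[0.6237, -0.7433, -0.2419] o=[-0.1021, 0.1217, 0.3150] → [-0.1915, -0.0256, -0.4151, 0.6237, -0.7433, -0.2419]
J4: z=[0.6237, -0.7433, -0.2419] o=[-0.1668, -0.0949, 0.5242] → [0.0165, 0.0893, -0.2319, 0.6237, -0.7433, -0.2419]
J5: z=[-0.1555, 0.1853, -0.9703] o=[-0.1297, -0.8237, 0.3791] → [0.3900, 0.0726, -0.0486, -0.1555, 0.1853, -0.9703]
J6: z=[-0.1555, 0.1853, -0.9703] o=[-0.6454, -0.6543, 0.4219] → [0.2177, -0.4344, -0.1179, -0.1555, 0.1853, -0.9703]
q̇ = J⁺·V = [0.1420, 0.9000, 0.7500, -0.9200, 0.1010, -0.8320]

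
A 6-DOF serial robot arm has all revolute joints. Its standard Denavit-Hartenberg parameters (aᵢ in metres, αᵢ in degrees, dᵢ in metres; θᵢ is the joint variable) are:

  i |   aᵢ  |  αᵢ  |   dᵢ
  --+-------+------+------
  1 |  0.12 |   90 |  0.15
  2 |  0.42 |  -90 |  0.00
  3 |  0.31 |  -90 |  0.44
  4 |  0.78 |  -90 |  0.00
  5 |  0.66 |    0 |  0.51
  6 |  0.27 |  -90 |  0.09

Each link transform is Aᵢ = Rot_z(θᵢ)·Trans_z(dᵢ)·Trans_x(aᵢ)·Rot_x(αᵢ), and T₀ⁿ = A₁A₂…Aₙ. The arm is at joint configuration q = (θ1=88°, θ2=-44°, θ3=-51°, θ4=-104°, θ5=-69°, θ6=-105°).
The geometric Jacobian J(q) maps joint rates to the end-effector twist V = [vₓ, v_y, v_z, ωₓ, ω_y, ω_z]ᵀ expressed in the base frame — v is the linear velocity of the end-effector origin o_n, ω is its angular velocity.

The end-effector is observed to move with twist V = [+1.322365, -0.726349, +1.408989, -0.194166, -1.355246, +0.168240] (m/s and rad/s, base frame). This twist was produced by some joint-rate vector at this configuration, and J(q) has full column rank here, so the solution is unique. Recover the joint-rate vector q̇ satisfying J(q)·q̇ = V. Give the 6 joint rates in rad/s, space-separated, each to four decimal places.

o_n = [0.2174, 2.0086, 0.1425]
J₁: ẑ×o_n = [-2.0086, 0.2174, 0.0000], ω = ẑ
J2: z=[0.9994, -0.0349, 0.0000] o=[0.0042, 0.1199, 0.1500] → [0.0003, 0.0075, 1.8950, 0.9994, -0.0349, 0.0000]
J3: z=[0.0242, 0.6942, 0.7193] o=[0.0147, 0.4219, -0.1418] → [-0.9441, 0.1389, -0.1023, 0.0242, 0.6942, 0.7193]
J4: z=[-0.6094, 0.5807, -0.5399] o=[0.2711, 0.8592, 0.0392] → [0.6805, 0.0919, -0.6694, -0.6094, 0.5807, -0.5399]
J5: z=[0.7748, 0.5806, -0.2502] o=[0.1399, 1.3043, 0.6661] → [-0.1279, 0.3863, 0.5006, 0.7748, 0.5806, -0.2502]
J6: z=[0.7748, 0.5806, -0.2502] o=[0.1197, 2.0932, 0.3960] → [-0.1684, 0.1720, -0.1223, 0.7748, 0.5806, -0.2502]
q̇ = J⁺·V = [-0.9820, 0.5920, 0.3040, -0.9170, -0.8170, -0.9280]

-0.9820 0.5920 0.3040 -0.9170 -0.8170 -0.9280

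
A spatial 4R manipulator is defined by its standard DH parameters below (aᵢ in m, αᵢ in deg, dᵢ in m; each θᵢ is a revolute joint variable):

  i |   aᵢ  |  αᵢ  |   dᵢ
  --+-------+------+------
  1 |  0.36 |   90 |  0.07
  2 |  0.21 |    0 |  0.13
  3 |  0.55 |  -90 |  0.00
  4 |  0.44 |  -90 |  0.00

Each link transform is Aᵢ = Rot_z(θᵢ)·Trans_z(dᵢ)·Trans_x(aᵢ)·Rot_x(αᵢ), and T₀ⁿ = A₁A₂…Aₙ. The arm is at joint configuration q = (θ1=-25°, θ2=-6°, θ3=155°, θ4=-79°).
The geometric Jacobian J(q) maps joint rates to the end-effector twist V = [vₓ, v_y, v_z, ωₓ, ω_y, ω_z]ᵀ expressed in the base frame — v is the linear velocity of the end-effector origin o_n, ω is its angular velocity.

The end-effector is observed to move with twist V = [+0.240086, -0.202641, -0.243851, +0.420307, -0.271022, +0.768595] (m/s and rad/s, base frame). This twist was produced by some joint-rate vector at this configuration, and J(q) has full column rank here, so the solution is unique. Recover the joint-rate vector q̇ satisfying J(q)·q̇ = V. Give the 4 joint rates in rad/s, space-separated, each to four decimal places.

-0.0560 0.0340 0.0340 -0.9620

o_n = [-0.2144, -0.5200, 0.3746]
J₁: ẑ×o_n = [0.5200, -0.2144, 0.0000], ω = ẑ
J2: z=[-0.4226, -0.9063, 0.0000] o=[0.3263, -0.1521, 0.0700] → [-0.2760, 0.1287, -0.3346, -0.4226, -0.9063, 0.0000]
J3: z=[-0.4226, -0.9063, 0.0000] o=[0.4606, -0.3582, 0.0480] → [-0.2959, 0.1380, -0.5434, -0.4226, -0.9063, 0.0000]
J4: z=[-0.4668, 0.2177, -0.8572] o=[0.0333, -0.1590, 0.3313] → [-0.3001, 0.2326, 0.2225, -0.4668, 0.2177, -0.8572]
q̇ = J⁺·V = [-0.0560, 0.0340, 0.0340, -0.9620]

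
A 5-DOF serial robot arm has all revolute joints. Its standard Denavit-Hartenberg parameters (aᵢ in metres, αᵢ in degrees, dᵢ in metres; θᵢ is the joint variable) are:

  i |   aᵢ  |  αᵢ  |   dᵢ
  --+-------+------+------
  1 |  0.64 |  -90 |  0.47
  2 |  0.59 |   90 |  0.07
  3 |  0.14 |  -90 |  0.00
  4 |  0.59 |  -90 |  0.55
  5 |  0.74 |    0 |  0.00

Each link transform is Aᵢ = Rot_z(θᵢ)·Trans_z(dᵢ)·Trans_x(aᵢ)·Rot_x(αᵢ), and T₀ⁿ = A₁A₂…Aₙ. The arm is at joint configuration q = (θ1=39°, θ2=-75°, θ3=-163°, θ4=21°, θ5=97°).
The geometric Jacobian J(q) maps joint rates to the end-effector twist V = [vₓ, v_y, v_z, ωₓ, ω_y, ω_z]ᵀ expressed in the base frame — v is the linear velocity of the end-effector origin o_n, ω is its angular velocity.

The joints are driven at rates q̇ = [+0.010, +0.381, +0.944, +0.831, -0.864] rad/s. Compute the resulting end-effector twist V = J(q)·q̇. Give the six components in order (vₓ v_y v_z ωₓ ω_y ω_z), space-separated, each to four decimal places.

o_n = [0.5795, 0.5581, 0.3811]
J₁: ẑ×o_n = [-0.5581, 0.5795, 0.0000], ω = ẑ
J2: z=[-0.6293, 0.7771, 0.0000] o=[0.4974, 0.4028, 0.4700] → [-0.0691, -0.0560, -0.1616, -0.6293, 0.7771, 0.0000]
J3: z=[-0.7507, -0.6079, 0.2588] o=[0.5720, 0.5533, 1.0399] → [0.3992, -0.4926, 0.0009, -0.7507, -0.6079, 0.2588]
J4: z=[0.6606, -0.6956, 0.2824] o=[0.5708, 0.4996, 0.9106] → [0.3518, 0.3522, 0.0447, 0.6606, -0.6956, 0.2824]
J5: z=[0.7038, 0.7047, 0.0894] o=[1.0883, 0.0347, 0.5024] → [-0.1323, 0.0399, 0.7270, 0.7038, 0.7047, 0.0894]
V = J·q̇ = [0.7516, -0.2223, -0.6517, -1.0075, -1.4647, 0.4118]

0.7516 -0.2223 -0.6517 -1.0075 -1.4647 0.4118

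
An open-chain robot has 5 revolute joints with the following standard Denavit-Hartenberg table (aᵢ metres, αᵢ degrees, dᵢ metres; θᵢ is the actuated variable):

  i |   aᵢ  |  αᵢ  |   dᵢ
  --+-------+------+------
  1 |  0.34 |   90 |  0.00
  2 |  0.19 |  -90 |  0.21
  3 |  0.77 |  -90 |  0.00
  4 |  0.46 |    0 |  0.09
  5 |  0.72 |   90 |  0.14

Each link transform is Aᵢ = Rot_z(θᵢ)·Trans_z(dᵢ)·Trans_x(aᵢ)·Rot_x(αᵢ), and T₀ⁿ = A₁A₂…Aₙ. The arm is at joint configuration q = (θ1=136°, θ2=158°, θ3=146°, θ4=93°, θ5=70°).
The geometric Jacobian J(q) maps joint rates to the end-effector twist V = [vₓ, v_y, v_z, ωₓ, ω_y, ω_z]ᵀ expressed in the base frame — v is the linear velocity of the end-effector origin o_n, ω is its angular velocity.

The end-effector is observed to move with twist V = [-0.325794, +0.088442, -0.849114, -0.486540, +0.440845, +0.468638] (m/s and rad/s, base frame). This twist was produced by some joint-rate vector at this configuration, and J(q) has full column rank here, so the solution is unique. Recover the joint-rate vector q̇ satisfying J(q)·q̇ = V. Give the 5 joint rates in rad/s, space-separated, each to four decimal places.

o_n = [-0.1598, 0.6667, 0.6263]
J₁: ẑ×o_n = [-0.6667, -0.1598, 0.0000], ω = ẑ
J2: z=[0.6947, 0.7193, 0.0000] o=[-0.2446, 0.2362, 0.0000] → [0.4505, -0.4350, 0.2381, 0.6947, 0.7193, 0.0000]
J3: z=[0.2695, -0.2602, -0.9272] o=[0.0280, 0.2649, 0.0712] → [0.2282, 0.0246, 0.0594, 0.2695, -0.2602, -0.9272]
J4: z=[0.2029, 0.9565, -0.2095] o=[-0.6968, 0.3663, -0.1680] → [0.8226, -0.2737, -0.4527, 0.2029, 0.9565, -0.2095]
J5: z=[0.2029, 0.9565, -0.2095] o=[-0.7797, 0.5687, 0.2466] → [0.3837, -0.2069, -0.5730, 0.2029, 0.9565, -0.2095]
q̇ = J⁺·V = [0.4760, -0.9270, -0.2390, 0.1010, 0.9920]

0.4760 -0.9270 -0.2390 0.1010 0.9920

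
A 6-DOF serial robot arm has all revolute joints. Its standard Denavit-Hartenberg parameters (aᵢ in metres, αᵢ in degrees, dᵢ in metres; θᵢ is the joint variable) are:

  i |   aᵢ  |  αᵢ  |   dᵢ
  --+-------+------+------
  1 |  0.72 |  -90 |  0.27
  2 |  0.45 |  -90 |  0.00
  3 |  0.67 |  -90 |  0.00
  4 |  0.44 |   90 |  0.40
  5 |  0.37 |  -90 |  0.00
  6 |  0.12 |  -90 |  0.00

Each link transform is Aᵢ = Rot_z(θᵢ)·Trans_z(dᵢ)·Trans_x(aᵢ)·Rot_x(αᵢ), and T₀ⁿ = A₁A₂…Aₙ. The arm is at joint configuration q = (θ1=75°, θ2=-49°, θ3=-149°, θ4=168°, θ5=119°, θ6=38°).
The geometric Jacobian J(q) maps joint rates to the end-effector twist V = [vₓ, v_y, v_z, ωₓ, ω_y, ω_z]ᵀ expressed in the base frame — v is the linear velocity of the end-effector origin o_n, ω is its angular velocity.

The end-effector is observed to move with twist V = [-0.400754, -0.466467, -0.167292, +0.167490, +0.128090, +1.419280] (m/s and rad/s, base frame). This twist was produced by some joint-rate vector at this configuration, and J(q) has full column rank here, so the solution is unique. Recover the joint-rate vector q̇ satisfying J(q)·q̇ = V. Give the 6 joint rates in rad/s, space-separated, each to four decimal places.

o_n = [-0.6148, 1.2606, 0.6173]
J₁: ẑ×o_n = [-1.2606, -0.6148, 0.0000], ω = ẑ
J2: z=[-0.9659, 0.2588, 0.0000] o=[0.1863, 0.6955, 0.2700] → [0.0899, 0.3355, -0.3385, -0.9659, 0.2588, 0.0000]
J3: z=[0.1953, 0.7290, -0.6561] o=[0.2628, 0.9806, 0.6096] → [0.1893, 0.5742, 0.6944, 0.1953, 0.7290, -0.6561]
J4: z=[-0.7405, 0.5482, 0.3887] o=[-0.1681, 0.7060, 0.1762] → [0.0263, 0.1530, -0.1658, -0.7405, 0.5482, 0.3887]
J5: z=[-0.3248, -0.7983, 0.5072] o=[-0.2054, 1.0350, 0.6701] → [-0.0723, -0.2248, -0.4001, -0.3248, -0.7983, 0.5072]
J6: z=[-0.1556, -0.4839, -0.8612] o=[-0.5506, 1.1677, 0.6579] → [0.0996, 0.0490, -0.0455, -0.1556, -0.4839, -0.8612]
q̇ = J⁺·V = [0.1620, -0.4710, -0.2970, 0.3960, 0.2410, -0.9130]

0.1620 -0.4710 -0.2970 0.3960 0.2410 -0.9130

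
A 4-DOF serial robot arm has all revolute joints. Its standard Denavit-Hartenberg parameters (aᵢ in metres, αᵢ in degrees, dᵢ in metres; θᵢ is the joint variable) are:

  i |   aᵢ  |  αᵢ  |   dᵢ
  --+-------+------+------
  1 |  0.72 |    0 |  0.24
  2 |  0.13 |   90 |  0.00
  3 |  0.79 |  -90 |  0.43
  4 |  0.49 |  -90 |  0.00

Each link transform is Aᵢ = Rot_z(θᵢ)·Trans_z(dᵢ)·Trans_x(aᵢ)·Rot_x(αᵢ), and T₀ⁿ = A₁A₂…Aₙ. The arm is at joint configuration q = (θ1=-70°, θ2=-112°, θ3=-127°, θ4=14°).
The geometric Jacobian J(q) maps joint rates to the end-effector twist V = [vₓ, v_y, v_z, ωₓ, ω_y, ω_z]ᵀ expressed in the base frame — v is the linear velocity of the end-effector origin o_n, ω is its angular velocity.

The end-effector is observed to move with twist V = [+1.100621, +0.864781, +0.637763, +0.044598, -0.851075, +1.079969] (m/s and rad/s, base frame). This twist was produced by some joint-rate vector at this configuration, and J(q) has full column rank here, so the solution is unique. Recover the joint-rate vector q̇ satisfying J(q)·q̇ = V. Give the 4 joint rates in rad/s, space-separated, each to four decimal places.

o_n = [0.8883, -0.3874, -0.7706]
J₁: ẑ×o_n = [0.3874, 0.8883, -0.0000], ω = ẑ
J2: z=[0.0000, 0.0000, 1.0000] o=[0.2463, -0.6766, 0.2400] → [-0.2892, 0.6420, 0.0000, 0.0000, 0.0000, 1.0000]
J3: z=[0.0349, 0.9994, 0.0000] o=[0.1163, -0.6720, 0.2400] → [-1.0100, 0.0353, -0.7616, 0.0349, 0.9994, 0.0000]
J4: z=[-0.7981, 0.0279, -0.6018] o=[0.6065, -0.2589, -0.3909] → [-0.0879, -0.4727, 0.0947, -0.7981, 0.0279, -0.6018]
q̇ = J⁺·V = [0.7850, 0.2390, -0.8490, -0.0930]

0.7850 0.2390 -0.8490 -0.0930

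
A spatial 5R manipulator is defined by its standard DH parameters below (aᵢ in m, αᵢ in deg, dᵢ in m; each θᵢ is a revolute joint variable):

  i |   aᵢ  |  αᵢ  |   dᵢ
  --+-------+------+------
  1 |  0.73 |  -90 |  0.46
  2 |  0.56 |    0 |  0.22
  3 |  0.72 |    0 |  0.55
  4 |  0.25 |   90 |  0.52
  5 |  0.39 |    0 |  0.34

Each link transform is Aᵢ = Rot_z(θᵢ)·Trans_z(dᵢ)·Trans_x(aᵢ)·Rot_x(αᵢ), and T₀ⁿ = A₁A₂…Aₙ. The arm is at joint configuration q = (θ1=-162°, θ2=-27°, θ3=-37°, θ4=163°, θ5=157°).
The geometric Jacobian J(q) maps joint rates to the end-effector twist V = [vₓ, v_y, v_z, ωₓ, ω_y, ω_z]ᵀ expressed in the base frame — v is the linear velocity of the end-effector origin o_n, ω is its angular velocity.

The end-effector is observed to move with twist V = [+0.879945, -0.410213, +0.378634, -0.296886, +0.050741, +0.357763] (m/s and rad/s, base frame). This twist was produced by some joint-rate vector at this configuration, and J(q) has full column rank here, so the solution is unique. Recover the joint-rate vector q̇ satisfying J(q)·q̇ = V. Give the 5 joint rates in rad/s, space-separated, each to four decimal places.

0.4000 -0.5980 0.6290 -0.1710 0.2700

o_n = [-1.3589, -1.9581, 1.4158]
J₁: ẑ×o_n = [1.9581, -1.3589, 0.0000], ω = ẑ
J2: z=[0.3090, -0.9511, 0.0000] o=[-0.6943, -0.2256, 0.4600] → [-0.9091, -0.2954, -1.1675, 0.3090, -0.9511, 0.0000]
J3: z=[0.3090, -0.9511, 0.0000] o=[-1.1008, -0.5890, 0.7142] → [-0.6673, -0.2168, -0.6685, 0.3090, -0.9511, 0.0000]
J4: z=[0.3090, -0.9511, 0.0000] o=[-1.2311, -1.2096, 1.3614] → [-0.0518, -0.0168, -0.3529, 0.3090, -0.9511, 0.0000]
J5: z=[-0.9393, -0.3052, -0.1564] o=[-1.0332, -1.6921, 1.1144] → [-0.1336, 0.3341, 0.1505, -0.9393, -0.3052, -0.1564]
q̇ = J⁺·V = [0.4000, -0.5980, 0.6290, -0.1710, 0.2700]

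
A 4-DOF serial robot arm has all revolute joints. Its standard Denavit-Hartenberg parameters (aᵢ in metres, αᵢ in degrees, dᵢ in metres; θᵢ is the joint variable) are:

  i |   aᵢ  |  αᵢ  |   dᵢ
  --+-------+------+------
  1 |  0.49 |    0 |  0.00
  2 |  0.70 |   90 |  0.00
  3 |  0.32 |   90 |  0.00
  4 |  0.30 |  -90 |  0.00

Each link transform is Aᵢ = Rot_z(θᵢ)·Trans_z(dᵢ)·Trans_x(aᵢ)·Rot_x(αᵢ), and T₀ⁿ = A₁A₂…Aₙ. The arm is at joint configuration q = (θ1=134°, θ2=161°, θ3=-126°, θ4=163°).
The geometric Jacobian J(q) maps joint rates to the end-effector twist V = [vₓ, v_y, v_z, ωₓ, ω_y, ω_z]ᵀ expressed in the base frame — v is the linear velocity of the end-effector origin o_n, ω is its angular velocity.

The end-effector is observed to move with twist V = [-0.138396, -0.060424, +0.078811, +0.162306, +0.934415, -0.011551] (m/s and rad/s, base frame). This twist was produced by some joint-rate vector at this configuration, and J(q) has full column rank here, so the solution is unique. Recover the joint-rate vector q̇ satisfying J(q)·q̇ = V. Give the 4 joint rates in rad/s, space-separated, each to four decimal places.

o_n = [-0.1323, -0.3014, -0.0268]
J₁: ẑ×o_n = [0.3014, -0.1323, 0.0000], ω = ẑ
J2: z=[0.0000, 0.0000, 1.0000] o=[-0.3404, 0.3525, 0.0000] → [0.6538, 0.2081, -0.0000, 0.0000, 0.0000, 1.0000]
J3: z=[-0.9063, -0.4226, 0.0000] o=[-0.0445, -0.2819, 0.0000] → [0.0113, -0.0243, -0.0195, -0.9063, -0.4226, 0.0000]
J4: z=[-0.3419, 0.7332, 0.5878] o=[-0.1240, -0.1115, -0.2589] → [0.2818, 0.0745, 0.0710, -0.3419, 0.7332, 0.5878]
q̇ = J⁺·V = [0.0740, -0.6510, -0.5420, 0.9620]

0.0740 -0.6510 -0.5420 0.9620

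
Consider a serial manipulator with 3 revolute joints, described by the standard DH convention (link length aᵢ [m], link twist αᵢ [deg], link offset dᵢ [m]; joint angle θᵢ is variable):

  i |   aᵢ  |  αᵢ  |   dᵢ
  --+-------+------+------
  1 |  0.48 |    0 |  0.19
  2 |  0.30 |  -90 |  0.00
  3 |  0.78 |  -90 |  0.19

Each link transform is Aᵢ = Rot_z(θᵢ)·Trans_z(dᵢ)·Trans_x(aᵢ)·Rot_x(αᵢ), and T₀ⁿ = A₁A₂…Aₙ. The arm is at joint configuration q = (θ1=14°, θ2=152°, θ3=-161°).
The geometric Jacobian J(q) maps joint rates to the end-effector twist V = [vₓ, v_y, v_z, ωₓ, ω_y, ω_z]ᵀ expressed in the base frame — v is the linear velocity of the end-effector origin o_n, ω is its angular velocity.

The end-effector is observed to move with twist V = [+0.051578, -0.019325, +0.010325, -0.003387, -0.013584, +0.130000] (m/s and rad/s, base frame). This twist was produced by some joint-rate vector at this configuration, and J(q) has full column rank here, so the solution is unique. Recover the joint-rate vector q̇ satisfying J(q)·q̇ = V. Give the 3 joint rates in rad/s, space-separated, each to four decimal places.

-0.1490 0.2790 0.0140

o_n = [0.8443, -0.1741, 0.4439]
J₁: ẑ×o_n = [0.1741, 0.8443, -0.0000], ω = ẑ
J2: z=[0.0000, 0.0000, 1.0000] o=[0.4657, 0.1161, 0.1900] → [0.2902, 0.3785, -0.0000, 0.0000, 0.0000, 1.0000]
J3: z=[-0.2419, -0.9703, 0.0000] o=[0.1747, 0.1887, 0.1900] → [-0.2464, 0.0614, 0.7375, -0.2419, -0.9703, 0.0000]
q̇ = J⁺·V = [-0.1490, 0.2790, 0.0140]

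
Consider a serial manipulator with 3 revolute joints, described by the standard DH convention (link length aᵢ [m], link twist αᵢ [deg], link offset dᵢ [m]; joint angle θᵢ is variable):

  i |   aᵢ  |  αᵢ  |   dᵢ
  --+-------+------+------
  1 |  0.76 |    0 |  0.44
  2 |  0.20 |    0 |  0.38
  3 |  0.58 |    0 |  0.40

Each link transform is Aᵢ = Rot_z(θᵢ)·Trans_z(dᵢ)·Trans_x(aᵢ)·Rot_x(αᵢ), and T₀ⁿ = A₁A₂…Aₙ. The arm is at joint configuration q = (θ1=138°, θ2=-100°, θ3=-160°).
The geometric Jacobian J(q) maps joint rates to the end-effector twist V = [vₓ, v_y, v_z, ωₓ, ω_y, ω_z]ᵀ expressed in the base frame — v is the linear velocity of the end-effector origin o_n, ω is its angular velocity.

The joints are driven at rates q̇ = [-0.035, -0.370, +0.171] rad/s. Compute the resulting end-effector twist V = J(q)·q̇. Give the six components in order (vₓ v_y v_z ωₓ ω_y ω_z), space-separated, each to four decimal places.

-0.0474 0.0279 0.0000 0.0000 0.0000 -0.2340

o_n = [-0.7145, 0.1398, 1.2200]
J₁: ẑ×o_n = [-0.1398, -0.7145, 0.0000], ω = ẑ
J2: z=[0.0000, 0.0000, 1.0000] o=[-0.5648, 0.5085, 0.4400] → [0.3687, -0.1498, 0.0000, 0.0000, 0.0000, 1.0000]
J3: z=[0.0000, 0.0000, 1.0000] o=[-0.4072, 0.6317, 0.8200] → [0.4919, -0.3074, 0.0000, 0.0000, 0.0000, 1.0000]
V = J·q̇ = [-0.0474, 0.0279, 0.0000, 0.0000, 0.0000, -0.2340]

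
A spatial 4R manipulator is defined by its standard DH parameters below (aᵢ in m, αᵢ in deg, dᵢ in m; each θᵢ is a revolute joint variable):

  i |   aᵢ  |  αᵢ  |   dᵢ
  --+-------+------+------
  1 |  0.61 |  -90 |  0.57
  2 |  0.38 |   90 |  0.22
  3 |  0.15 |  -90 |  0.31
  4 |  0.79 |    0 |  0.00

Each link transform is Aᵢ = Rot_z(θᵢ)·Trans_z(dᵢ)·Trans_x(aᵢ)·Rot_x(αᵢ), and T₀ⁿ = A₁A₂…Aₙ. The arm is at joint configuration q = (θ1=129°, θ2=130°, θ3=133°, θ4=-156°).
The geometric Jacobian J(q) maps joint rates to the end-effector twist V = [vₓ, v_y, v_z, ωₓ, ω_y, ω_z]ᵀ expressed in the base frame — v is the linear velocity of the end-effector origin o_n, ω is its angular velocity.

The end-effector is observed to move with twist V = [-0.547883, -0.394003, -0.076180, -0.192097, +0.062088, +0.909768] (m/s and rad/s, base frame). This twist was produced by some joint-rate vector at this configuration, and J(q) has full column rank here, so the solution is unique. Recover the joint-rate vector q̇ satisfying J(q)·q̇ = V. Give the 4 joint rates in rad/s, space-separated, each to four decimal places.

0.9820 0.1600 0.1760 0.0730

o_n = [-0.2228, 0.5900, -0.4256]
J₁: ẑ×o_n = [-0.5900, -0.2228, 0.0000], ω = ẑ
J2: z=[-0.7771, -0.6293, 0.0000] o=[-0.3839, 0.4741, 0.5700] → [0.6265, -0.7737, 0.0113, -0.7771, -0.6293, 0.0000]
J3: z=[-0.4821, 0.5953, -0.6428] o=[-0.4011, 0.1458, 0.2789] → [-0.1339, -0.4542, -0.3203, -0.4821, 0.5953, -0.6428]
J4: z=[0.2342, 0.7945, 0.5602] o=[-0.6772, 0.3124, 0.1580] → [-0.6192, 0.3912, -0.2960, 0.2342, 0.7945, 0.5602]
q̇ = J⁺·V = [0.9820, 0.1600, 0.1760, 0.0730]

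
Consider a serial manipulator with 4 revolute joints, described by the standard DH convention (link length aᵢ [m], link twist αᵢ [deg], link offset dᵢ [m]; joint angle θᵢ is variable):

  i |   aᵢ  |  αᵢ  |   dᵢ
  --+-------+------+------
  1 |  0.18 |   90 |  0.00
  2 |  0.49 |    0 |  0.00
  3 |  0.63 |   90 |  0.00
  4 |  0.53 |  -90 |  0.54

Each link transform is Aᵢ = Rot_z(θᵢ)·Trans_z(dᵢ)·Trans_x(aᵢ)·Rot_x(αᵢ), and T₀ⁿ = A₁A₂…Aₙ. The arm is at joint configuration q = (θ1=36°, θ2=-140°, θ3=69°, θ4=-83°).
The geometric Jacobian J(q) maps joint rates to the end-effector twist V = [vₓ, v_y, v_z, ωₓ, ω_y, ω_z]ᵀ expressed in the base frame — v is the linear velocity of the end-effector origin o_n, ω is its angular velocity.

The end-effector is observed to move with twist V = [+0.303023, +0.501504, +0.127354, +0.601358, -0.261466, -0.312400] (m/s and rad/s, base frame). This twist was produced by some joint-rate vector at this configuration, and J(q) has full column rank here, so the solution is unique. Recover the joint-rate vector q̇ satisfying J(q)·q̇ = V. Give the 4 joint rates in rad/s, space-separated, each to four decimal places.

o_n = [-0.6974, 0.1436, -1.1475]
J₁: ẑ×o_n = [-0.1436, -0.6974, 0.0000], ω = ẑ
J2: z=[0.5878, -0.8090, 0.0000] o=[0.1456, 0.1058, 0.0000] → [0.9284, 0.6745, -0.6598, 0.5878, -0.8090, 0.0000]
J3: z=[0.5878, -0.8090, 0.0000] o=[-0.1581, -0.1148, -0.3150] → [0.6736, 0.4894, -0.2844, 0.5878, -0.8090, 0.0000]
J4: z=[-0.7649, -0.5558, -0.3256] o=[0.0079, 0.0057, -0.9106] → [0.1765, 0.0484, -0.4974, -0.7649, -0.5558, -0.3256]
q̇ = J⁺·V = [-0.4270, -0.3010, 0.8660, -0.3520]

-0.4270 -0.3010 0.8660 -0.3520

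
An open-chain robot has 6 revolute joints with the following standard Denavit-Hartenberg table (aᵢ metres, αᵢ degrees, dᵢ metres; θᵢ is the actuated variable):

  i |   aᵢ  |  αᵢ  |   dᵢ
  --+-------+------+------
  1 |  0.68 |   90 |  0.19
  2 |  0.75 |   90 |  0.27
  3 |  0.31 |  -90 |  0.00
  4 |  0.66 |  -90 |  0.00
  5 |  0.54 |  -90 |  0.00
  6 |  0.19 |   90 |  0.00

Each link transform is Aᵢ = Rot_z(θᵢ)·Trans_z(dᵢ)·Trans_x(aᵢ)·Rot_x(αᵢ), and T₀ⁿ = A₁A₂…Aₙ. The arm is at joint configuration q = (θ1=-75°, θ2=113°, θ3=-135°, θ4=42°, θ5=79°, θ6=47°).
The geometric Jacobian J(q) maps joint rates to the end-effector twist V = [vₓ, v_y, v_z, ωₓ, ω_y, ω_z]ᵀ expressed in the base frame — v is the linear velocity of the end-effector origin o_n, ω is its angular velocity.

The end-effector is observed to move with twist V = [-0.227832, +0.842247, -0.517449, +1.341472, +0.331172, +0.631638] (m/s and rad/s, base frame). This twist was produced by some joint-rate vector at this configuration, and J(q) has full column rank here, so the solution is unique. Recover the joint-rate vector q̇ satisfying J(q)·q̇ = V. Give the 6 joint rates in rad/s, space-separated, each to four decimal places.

o_n = [0.0822, -0.4454, -0.3564]
J₁: ẑ×o_n = [0.4454, 0.0822, -0.0000], ω = ẑ
J2: z=[-0.9659, -0.2588, 0.0000] o=[0.1760, -0.6568, 0.1900] → [0.1414, -0.5278, -0.2285, -0.9659, -0.2588, 0.0000]
J3: z=[0.2382, -0.8891, 0.3907] o=[-0.1606, -0.4436, 0.8804] → [1.1003, 0.3895, 0.2155, 0.2382, -0.8891, 0.3907]
J4: z=[0.6115, 0.4499, 0.6509] o=[0.0733, -0.4696, 0.6786] → [-0.4814, 0.6387, 0.0108, 0.6115, 0.4499, 0.6509]
J5: z=[-0.6819, 0.7169, 0.1452] o=[0.3381, -0.1181, 0.1868] → [-0.3419, -0.4076, 0.4066, -0.6819, 0.7169, 0.1452]
J6: z=[-0.5106, -0.6087, 0.6073] o=[0.0553, -0.3017, -0.2350] → [0.1611, -0.0456, 0.0897, -0.5106, -0.6087, 0.6073]
q̇ = J⁺·V = [0.7390, -0.0060, -0.3820, 0.7910, -0.9740, -0.5460]

0.7390 -0.0060 -0.3820 0.7910 -0.9740 -0.5460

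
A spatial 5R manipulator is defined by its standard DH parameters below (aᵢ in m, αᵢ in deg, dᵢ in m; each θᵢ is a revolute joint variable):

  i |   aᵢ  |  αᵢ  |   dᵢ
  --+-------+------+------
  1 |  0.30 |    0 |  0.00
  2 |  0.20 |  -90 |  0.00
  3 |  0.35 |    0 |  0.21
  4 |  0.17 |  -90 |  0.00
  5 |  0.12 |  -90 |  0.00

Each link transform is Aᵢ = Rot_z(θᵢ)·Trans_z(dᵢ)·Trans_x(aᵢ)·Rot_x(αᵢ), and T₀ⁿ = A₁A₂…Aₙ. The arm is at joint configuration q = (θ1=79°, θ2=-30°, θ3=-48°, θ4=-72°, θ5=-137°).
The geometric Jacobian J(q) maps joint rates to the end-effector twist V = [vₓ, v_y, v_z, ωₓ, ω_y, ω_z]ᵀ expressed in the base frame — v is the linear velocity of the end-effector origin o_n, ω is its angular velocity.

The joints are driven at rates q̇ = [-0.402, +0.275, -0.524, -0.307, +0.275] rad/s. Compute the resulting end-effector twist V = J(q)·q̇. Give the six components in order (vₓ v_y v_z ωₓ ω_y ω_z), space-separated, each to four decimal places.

o_n = [0.0949, 0.7826, 0.3313]
J₁: ẑ×o_n = [-0.7826, 0.0949, 0.0000], ω = ẑ
J2: z=[0.0000, 0.0000, 1.0000] o=[0.0572, 0.2945, 0.0000] → [-0.4881, 0.0376, 0.0000, 0.0000, 0.0000, 1.0000]
J3: z=[-0.7547, 0.6561, 0.0000] o=[0.1885, 0.4454, 0.0000] → [0.2174, 0.2501, -0.1931, -0.7547, 0.6561, 0.0000]
J4: z=[-0.7547, 0.6561, 0.0000] o=[0.1836, 0.7600, 0.2601] → [0.0467, 0.0538, 0.0411, -0.7547, 0.6561, 0.0000]
J5: z=[0.5682, 0.6536, 0.5000] o=[0.1278, 0.6958, 0.4073] → [-0.0931, 0.0267, 0.0709, 0.5682, 0.6536, 0.5000]
V = J·q̇ = [0.0265, -0.1680, 0.1080, 0.7834, -0.3654, 0.0105]

0.0265 -0.1680 0.1080 0.7834 -0.3654 0.0105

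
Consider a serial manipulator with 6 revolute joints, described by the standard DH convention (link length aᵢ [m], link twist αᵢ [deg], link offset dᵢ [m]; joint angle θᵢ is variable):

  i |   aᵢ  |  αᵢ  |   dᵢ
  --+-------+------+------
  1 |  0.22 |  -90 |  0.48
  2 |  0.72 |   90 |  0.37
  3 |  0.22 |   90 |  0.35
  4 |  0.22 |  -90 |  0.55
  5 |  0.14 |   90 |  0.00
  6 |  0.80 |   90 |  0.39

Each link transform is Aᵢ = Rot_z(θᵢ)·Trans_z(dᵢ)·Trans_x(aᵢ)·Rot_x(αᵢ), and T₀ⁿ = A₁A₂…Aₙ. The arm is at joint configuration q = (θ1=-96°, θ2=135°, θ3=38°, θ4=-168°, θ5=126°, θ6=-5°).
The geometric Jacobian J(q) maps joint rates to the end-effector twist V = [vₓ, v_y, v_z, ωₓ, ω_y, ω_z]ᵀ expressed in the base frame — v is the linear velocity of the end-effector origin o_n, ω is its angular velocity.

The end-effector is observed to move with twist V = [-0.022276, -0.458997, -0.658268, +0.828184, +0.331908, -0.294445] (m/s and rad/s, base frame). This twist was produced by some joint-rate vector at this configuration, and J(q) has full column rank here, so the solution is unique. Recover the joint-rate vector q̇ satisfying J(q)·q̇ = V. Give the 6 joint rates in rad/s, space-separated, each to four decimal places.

o_n = [0.8376, -0.1648, -0.2595]
J₁: ẑ×o_n = [0.1648, 0.8376, -0.0000], ω = ẑ
J2: z=[0.9945, -0.1045, 0.0000] o=[-0.0230, -0.2188, 0.4800] → [0.0773, 0.7355, 0.1436, 0.9945, -0.1045, 0.0000]
J3: z=[-0.0739, -0.7032, -0.7071] o=[0.3982, 0.2489, -0.0291] → [-0.1305, -0.3277, 0.3396, -0.0739, -0.7032, -0.7071]
J4: z=[-0.7382, 0.5153, -0.4353] o=[0.5198, 0.1105, -0.3992] → [-0.0479, -0.0352, 0.0395, -0.7382, 0.5153, -0.4353]
J5: z=[0.2117, 0.7897, 0.5758] o=[-0.0271, 0.3207, -0.4864] → [0.4587, 0.4499, -0.7856, 0.2117, 0.7897, 0.5758]
J6: z=[-0.0843, -0.5722, 0.8158] o=[0.1092, 0.2897, -0.4940] → [0.2366, 0.6139, 0.4551, -0.0843, -0.5722, 0.8158]
q̇ = J⁺·V = [-0.3120, 0.0720, -0.1220, -0.8350, 0.3190, -0.7550]

-0.3120 0.0720 -0.1220 -0.8350 0.3190 -0.7550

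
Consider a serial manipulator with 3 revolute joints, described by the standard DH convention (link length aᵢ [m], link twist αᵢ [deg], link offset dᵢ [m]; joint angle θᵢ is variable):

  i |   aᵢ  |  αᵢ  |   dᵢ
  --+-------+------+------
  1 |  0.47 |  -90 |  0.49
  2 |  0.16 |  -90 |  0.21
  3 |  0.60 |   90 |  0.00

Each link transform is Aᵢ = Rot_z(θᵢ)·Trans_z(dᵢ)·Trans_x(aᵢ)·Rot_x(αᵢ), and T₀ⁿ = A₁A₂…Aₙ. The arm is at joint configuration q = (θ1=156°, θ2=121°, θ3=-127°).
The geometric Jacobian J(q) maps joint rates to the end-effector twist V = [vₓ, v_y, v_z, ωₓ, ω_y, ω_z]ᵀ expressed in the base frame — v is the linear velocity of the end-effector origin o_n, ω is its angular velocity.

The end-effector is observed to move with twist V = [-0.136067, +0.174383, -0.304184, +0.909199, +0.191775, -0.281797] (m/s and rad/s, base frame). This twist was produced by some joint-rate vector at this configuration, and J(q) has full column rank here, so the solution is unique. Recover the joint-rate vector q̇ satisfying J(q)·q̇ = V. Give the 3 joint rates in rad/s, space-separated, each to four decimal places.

-0.7340 -0.5450 0.8780

o_n = [-0.8043, -0.3963, 0.6624]
J₁: ẑ×o_n = [0.3963, -0.8043, 0.0000], ω = ẑ
J2: z=[-0.4067, -0.9135, 0.0000] o=[-0.4294, 0.1912, 0.4900] → [-0.1575, 0.0701, -0.1036, -0.4067, -0.9135, 0.0000]
J3: z=[0.7831, -0.3486, 0.5150] o=[-0.4395, -0.0342, 0.3529] → [0.0786, -0.4303, -0.4107, 0.7831, -0.3486, 0.5150]
q̇ = J⁺·V = [-0.7340, -0.5450, 0.8780]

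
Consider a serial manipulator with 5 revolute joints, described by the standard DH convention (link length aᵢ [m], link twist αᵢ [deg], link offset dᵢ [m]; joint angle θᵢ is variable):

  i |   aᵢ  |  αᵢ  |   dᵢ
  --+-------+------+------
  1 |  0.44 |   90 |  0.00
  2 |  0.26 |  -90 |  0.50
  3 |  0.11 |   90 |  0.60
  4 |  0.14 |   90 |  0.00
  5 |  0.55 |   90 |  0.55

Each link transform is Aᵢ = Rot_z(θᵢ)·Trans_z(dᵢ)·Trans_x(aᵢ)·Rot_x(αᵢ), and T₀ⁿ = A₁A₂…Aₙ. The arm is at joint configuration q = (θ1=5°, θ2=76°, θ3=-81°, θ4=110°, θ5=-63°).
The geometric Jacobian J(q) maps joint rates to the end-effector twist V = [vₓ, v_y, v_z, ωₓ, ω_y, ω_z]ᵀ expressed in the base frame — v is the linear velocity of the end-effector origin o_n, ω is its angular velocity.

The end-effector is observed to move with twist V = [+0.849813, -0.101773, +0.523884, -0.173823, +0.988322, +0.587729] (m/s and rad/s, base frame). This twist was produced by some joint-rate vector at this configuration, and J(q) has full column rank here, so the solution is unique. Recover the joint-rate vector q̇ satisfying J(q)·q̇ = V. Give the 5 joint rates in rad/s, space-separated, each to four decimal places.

-0.1580 -0.2510 0.4940 -0.8110 -0.6700

o_n = [-0.4001, -0.9493, 1.0761]
J₁: ẑ×o_n = [0.9493, -0.4001, 0.0000], ω = ẑ
J2: z=[0.0872, -0.9962, 0.0000] o=[0.4383, 0.0383, 0.0000] → [-1.0720, -0.0938, -0.9213, 0.0872, -0.9962, 0.0000]
J3: z=[-0.9666, -0.0846, 0.2419] o=[0.5446, -0.4543, 0.2523] → [0.0501, 0.5678, 0.3986, -0.9666, -0.0846, 0.2419]
J4: z=[-0.2244, -0.1767, -0.9583] o=[-0.0218, -0.6129, 0.4141] → [-0.4394, 0.5111, 0.0087, -0.2244, -0.1767, -0.9583]
J5: z=[-0.2143, -0.9504, 0.2254] o=[-0.1549, -0.5770, 0.4387] → [-0.5219, 0.0813, -0.1533, -0.2143, -0.9504, 0.2254]
q̇ = J⁺·V = [-0.1580, -0.2510, 0.4940, -0.8110, -0.6700]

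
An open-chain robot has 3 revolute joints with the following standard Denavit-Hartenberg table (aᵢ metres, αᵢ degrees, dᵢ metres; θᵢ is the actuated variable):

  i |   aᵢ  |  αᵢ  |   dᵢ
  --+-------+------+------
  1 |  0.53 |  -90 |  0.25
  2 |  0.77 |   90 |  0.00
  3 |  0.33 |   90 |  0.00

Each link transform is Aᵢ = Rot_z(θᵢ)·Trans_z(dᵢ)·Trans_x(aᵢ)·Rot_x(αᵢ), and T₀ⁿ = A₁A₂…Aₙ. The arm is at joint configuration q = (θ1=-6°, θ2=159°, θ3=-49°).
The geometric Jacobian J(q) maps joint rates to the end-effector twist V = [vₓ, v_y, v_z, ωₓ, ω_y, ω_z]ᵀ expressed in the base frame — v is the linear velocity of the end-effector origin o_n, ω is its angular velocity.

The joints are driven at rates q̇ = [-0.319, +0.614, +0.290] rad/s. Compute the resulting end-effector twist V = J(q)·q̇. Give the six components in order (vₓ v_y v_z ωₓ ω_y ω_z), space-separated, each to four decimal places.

o_n = [-0.4149, -0.2068, -0.1035]
J₁: ẑ×o_n = [0.2068, -0.4149, 0.0000], ω = ẑ
J2: z=[0.1045, 0.9945, 0.0000] o=[0.5271, -0.0554, 0.2500] → [-0.3516, 0.0370, 0.9210, 0.1045, 0.9945, 0.0000]
J3: z=[0.3564, -0.0375, -0.9336] o=[-0.1878, 0.0197, -0.0259] → [-0.2086, 0.2396, -0.0893, 0.3564, -0.0375, -0.9336]
V = J·q̇ = [-0.3424, 0.2245, 0.5396, 0.1675, 0.5998, -0.5897]

-0.3424 0.2245 0.5396 0.1675 0.5998 -0.5897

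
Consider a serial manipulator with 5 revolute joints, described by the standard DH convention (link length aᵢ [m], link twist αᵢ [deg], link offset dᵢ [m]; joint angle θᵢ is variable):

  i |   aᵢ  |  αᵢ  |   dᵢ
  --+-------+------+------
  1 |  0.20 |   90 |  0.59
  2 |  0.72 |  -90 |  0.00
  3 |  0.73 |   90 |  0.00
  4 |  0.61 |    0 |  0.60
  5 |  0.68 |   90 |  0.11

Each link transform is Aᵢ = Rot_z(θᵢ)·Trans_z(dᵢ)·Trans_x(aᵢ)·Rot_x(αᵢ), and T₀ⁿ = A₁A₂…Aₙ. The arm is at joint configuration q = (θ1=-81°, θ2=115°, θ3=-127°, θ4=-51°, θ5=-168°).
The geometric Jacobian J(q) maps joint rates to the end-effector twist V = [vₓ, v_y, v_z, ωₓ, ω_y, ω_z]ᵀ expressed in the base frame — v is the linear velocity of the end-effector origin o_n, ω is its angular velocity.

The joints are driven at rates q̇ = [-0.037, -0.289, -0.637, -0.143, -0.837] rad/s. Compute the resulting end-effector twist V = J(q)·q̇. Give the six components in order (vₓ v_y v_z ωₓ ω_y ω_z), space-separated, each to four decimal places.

0.2317 0.4087 -0.4471 -0.2585 -0.2906 0.9415

o_n = [0.0112, -0.3283, 0.4288]
J₁: ẑ×o_n = [0.3283, 0.0112, -0.0000], ω = ẑ
J2: z=[-0.9877, -0.1564, 0.0000] o=[0.0313, -0.1975, 0.5900] → [0.0252, -0.1592, 0.1260, -0.9877, -0.1564, 0.0000]
J3: z=[-0.1418, 0.8951, -0.4226] o=[-0.0163, 0.1030, 1.2425] → [-0.9107, -0.1270, 0.0365, -0.1418, 0.8951, -0.4226]
J4: z=[0.6472, -0.2392, -0.7238] o=[-0.5631, -0.1716, 0.8444] → [-0.0140, -0.1468, 0.0359, 0.6472, -0.2392, -0.7238]
J5: z=[0.6472, -0.2392, -0.7238] o=[-0.3951, -0.8839, 0.4011] → [0.3955, -0.3121, 0.4567, 0.6472, -0.2392, -0.7238]
V = J·q̇ = [0.2317, 0.4087, -0.4471, -0.2585, -0.2906, 0.9415]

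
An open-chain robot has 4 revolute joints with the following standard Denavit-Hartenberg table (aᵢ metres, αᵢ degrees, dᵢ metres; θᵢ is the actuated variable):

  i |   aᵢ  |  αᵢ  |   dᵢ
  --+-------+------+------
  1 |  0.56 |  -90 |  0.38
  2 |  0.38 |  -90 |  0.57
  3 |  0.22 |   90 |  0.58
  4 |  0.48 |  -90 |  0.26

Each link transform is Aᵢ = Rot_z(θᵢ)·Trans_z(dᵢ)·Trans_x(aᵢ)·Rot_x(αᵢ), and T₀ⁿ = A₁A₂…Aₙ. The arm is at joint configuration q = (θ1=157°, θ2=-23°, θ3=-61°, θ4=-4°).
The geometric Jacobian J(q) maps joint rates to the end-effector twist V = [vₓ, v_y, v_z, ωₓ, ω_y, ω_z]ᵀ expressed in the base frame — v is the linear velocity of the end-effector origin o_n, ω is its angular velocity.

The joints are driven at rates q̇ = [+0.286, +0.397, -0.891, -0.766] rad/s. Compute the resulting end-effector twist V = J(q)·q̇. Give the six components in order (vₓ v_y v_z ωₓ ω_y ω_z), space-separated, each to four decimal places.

o_n = [-1.6392, -0.7244, 0.0689]
J₁: ẑ×o_n = [0.7244, -1.6392, 0.0000], ω = ẑ
J2: z=[-0.3907, -0.9205, 0.0000] o=[-0.5155, 0.2188, 0.3800] → [0.2863, -0.1215, -0.6659, -0.3907, -0.9205, 0.0000]
J3: z=[-0.3597, 0.1527, -0.9205] o=[-1.0602, -0.1692, 0.5285] → [-0.5812, 0.3677, 0.2881, -0.3597, 0.1527, -0.9205]
J4: z=[0.5517, -0.7608, -0.3417] o=[-1.4344, -0.2194, 0.0363] → [-0.1974, 0.0520, -0.4344, 0.5517, -0.7608, -0.3417]
V = J·q̇ = [0.9899, -0.8845, -0.1883, -0.2572, 0.0813, 1.3679]

0.9899 -0.8845 -0.1883 -0.2572 0.0813 1.3679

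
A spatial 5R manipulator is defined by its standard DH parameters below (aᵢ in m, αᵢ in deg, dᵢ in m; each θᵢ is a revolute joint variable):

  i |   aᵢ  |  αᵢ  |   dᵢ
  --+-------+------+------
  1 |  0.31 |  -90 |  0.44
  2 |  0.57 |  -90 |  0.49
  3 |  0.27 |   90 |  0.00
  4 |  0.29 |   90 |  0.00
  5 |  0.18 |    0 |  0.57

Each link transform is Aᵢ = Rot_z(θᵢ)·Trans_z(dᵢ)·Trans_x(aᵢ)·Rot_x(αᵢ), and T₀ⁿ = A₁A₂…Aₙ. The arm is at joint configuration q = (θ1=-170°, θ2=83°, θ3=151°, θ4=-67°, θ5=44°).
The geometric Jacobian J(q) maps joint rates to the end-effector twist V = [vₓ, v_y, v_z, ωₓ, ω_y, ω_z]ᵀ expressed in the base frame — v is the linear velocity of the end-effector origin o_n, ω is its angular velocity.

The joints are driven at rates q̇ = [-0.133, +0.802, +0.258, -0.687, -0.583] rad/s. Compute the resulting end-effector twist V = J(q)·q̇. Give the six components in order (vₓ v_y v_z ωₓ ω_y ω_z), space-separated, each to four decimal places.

o_n = [-0.9119, -0.5920, -0.1905]
J₁: ẑ×o_n = [0.5920, -0.9119, 0.0000], ω = ẑ
J2: z=[0.1736, -0.9848, 0.0000] o=[-0.3053, -0.0538, 0.4400] → [0.6209, 0.1095, -0.6908, 0.1736, -0.9848, 0.0000]
J3: z=[0.9775, 0.1724, -0.1219] o=[-0.2886, -0.5484, -0.1258] → [-0.0165, 0.1393, 0.0649, 0.9775, 0.1724, -0.1219]
J4: z=[-0.2101, 0.8511, -0.4812] o=[-0.2830, -0.4145, 0.1086] → [-0.3400, 0.2398, 0.5725, -0.2101, 0.8511, -0.4812]
J5: z=[-0.4011, -0.5239, -0.7515] o=[-0.5416, -0.4044, 0.2395] → [0.0843, 0.1058, -0.1187, -0.4011, -0.5239, -0.7515]
V = J·q̇ = [0.5995, 0.0186, -0.8614, 0.7696, -1.0246, 0.6042]

0.5995 0.0186 -0.8614 0.7696 -1.0246 0.6042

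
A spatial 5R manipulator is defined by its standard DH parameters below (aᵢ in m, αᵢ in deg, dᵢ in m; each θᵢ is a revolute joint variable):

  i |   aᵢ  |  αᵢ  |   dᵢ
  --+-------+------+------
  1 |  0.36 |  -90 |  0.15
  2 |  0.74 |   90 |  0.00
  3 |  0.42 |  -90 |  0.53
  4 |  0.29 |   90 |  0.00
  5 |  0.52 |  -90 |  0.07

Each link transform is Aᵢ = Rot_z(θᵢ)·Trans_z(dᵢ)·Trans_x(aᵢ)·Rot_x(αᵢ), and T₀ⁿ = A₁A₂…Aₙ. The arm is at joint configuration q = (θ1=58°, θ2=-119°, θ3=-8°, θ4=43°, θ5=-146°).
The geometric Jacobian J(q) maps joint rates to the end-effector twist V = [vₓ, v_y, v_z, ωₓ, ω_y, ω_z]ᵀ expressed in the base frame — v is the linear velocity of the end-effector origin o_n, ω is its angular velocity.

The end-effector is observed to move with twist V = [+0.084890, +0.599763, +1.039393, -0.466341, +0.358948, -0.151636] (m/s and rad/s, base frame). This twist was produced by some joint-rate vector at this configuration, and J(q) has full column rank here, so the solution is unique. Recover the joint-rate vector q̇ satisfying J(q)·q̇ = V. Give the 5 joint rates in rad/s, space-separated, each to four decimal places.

o_n = [-0.1084, -0.8127, 0.7491]
J₁: ẑ×o_n = [0.8127, -0.1084, 0.0000], ω = ẑ
J2: z=[-0.8480, 0.5299, 0.0000] o=[0.1908, 0.3053, 0.1500] → [0.3175, 0.5081, 1.1066, -0.8480, 0.5299, 0.0000]
J3: z=[-0.4635, -0.7417, -0.4848] o=[0.0007, 0.0011, 0.7972] → [-0.3588, 0.0306, 0.2962, -0.4635, -0.7417, -0.4848]
J4: z=[-0.8755, 0.4675, 0.1217] o=[-0.3023, -0.5940, 0.9040] → [-0.0458, -0.1120, 0.1008, -0.8755, 0.4675, 0.1217]
J5: z=[-0.4320, -0.8704, 0.2361] o=[-0.2395, -0.5493, 1.1836] → [0.4404, -0.1567, 0.2279, -0.4320, -0.8704, 0.2361]
q̇ = J⁺·V = [0.4080, 0.9240, 0.7200, -0.4070, -0.6820]

0.4080 0.9240 0.7200 -0.4070 -0.6820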